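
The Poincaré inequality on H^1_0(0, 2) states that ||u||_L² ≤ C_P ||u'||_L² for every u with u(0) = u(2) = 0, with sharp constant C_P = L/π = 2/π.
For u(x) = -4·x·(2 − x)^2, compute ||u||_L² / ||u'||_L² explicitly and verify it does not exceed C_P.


||u||_L² / ||u'||_L² = sqrt(14)/7 < C_P = 2/π.

u(x) = -4·x·(2 − x)^2, so u'(x) = 4*(2 - 3*x)*(x - 2).
u(x) = -4·x·(2 − x)^2 vanishes at x = 0 and x = 2, so u ∈ H^1_0(0, 2). Differentiate via the product rule and integrate the resulting polynomials term by term.
  ∫_0^2 u² dx = ∫_0^2 (16*x^6 - 128*x^5 + 384*x^4 - 512*x^3 + 256*x^2) dx. Term by term:
    ∫_0^2 16*x^6 dx = 2048/7;  ∫_0^2 -128*x^5 dx = -4096/3;  ∫_0^2 384*x^4 dx = 12288/5;
    ∫_0^2 -512*x^3 dx = -2048;  ∫_0^2 256*x^2 dx = 2048/3.
  Sum: 2048/7 − 4096/3 + 12288/5 − 2048 + 2048/3 = 2048/105.
  ∫_0^2 (u')² dx = ∫_0^2 (144*x^4 - 768*x^3 + 1408*x^2 - 1024*x + 256) dx. Term by term:
    ∫_0^2 144*x^4 dx = 4608/5;  ∫_0^2 -768*x^3 dx = -3072;  ∫_0^2 1408*x^2 dx = 11264/3;
    ∫_0^2 -1024*x dx = -2048;  ∫_0^2 256 dx = 512.
  Sum: 4608/5 − 3072 + 11264/3 − 2048 + 512 = 1024/15.
∫_0^2 u² dx = 2048/105, so ||u||_L² = 32*sqrt(210)/105.
∫_0^2 (u')² dx = 1024/15, so ||u'||_L² = 32*sqrt(15)/15.
Ratio ||u||_L² / ||u'||_L² = sqrt(14)/7.
Sharp Poincaré constant on H^1_0(0, 2) is C_P = L/π = 2/π, achieved by sin(π/2·x).
A polynomial bump cannot attain the sharp Poincaré constant (only the first sine eigenfunction does), so the ratio is strictly less than C_P, consistent with ||u||_L² ≤ C_P ||u'||_L².


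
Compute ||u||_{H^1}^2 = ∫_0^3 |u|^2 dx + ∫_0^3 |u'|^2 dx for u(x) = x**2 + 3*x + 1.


||u||_{H^1}^2 = 4161/10

The H^1 norm (squared) on an interval (0, L) is
  ||u||_{H^1}^2 = ∫_0^L u(x)^2 dx + ∫_0^L u'(x)^2 dx.
Compute u'(x) = 2*x + 3.
Then u(x)^2 = x**4 + 6*x**3 + 11*x**2 + 6*x + 1 and u'(x)^2 = 4*x**2 + 12*x + 9.
Integrate each monomial from 0 to 3 using ∫_0^3 c·x^n dx = c·3^(n+1)/(n+1):
  ∫_0^3 u(x)^2 dx = ∫_0^3 (x^4 + 6*x^3 + 11*x^2 + 6*x + 1) dx. Term by term:
    ∫_0^3 x^4 dx = 243/5;  ∫_0^3 6*x^3 dx = 243/2;  ∫_0^3 11*x^2 dx = 99;
    ∫_0^3 6*x dx = 27;  ∫_0^3 1 dx = 3.
  Sum: 243/5 + 243/2 + 99 + 27 + 3 = 2991/10.
  ∫_0^3 u'(x)^2 dx = ∫_0^3 (4*x^2 + 12*x + 9) dx. Term by term:
    ∫_0^3 4*x^2 dx = 36;  ∫_0^3 12*x dx = 54;  ∫_0^3 9 dx = 27.
  Sum: 36 + 54 + 27 = 117.
Adding: ||u||_{H^1}^2 = 2991/10 + 117 = 4161/10.


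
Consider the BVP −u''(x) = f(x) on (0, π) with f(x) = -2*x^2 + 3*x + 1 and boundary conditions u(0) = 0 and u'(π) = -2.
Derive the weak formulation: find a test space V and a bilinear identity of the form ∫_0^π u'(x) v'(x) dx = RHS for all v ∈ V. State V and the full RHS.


V = {v ∈ H^1(0, π) : v(0) = 0} (test functions vanish at x = 0 where u is specified); weak form: ∫_0^π u'v' dx = ∫_0^π (-2*x^2 + 3*x + 1) v dx − 2·v(π) for all v ∈ V.

Multiply both sides by a test function v and integrate from 0 to π:
  ∫_0^π −u''(x) v(x) dx = ∫_0^π f(x) v(x) dx.
Integrate the LHS by parts once:
  ∫_0^π −u'' v dx = −[u'(x) v(x)]_0^π + ∫_0^π u'(x) v'(x) dx.
Thus ∫_0^π u'(x) v'(x) dx = ∫_0^π f(x) v(x) dx + [u'(x) v(x)]_0^π.
Choose V so that boundary terms are either known or forced to vanish.
Mixed BC: u(0) = 0 (Dirichlet) and u'(π) = -2 (Neumann). Define V = {v ∈ H^1(0, π) : v(0) = 0}. Then [u' v]_0^π = u'(π)·v(π) − u'(0)·0 = − 2·v(π).
Weak formulation: find u (satisfying any essential BC) such that ∫_0^π u'(x) v'(x) dx = ∫_0^π f v dx − 2·v(π) for all v ∈ V (Dirichlet at 0 absorbed into V; Neumann datum at x = π contributes the boundary term).
Substituting f(x) = -2*x^2 + 3*x + 1, the right-hand side is ∫_0^π (-2*x^2 + 3*x + 1) v dx − 2·v(π).


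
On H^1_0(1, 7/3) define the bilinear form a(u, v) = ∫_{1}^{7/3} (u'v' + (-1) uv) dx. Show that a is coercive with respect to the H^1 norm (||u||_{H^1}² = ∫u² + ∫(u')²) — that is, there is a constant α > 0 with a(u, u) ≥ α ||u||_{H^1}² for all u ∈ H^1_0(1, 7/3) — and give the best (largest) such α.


α = (-16 + 9*π^2)/(16 + 9*π^2)

Coercivity of a(·,·) on H^1_0(1, 7/3) means a(u, u) ≥ α ||u||_{H^1}² for every u ∈ H^1_0.
The interval has length L = 4/3, and Poincaré/coercivity depend only on L. Here a(u, u) = ∫(u')² + (-1)·∫u².
Here c = -1 < 0 with |c| < (π/L)² = 9*π^2/16, so coercivity still holds. The condition a(u,u) ≥ α||u||_{H^1}² reads (1−α)∫(u')² ≥ (α−c)∫u². Any admissible α is ≤ 1 (rapidly oscillating u have ∫u²/∫(u')² → 0), and α = 1 would force 0 ≥ (1−c)∫u², impossible since c < 1; so 1−α > 0. By the sharp Poincaré inequality on H^1_0 of an interval of length L, ∫(u')² ≥ (π/L)²∫u² with equality for the first sine mode sin(π(x−x₀)/L) (x₀ the left endpoint), so the inequality holds for all u iff (1−α)(π/L)² ≥ α − c, i.e. α ≤ ((π/L)² + c)/((π/L)² + 1) = (1 + c(L/π)²)/(1 + (L/π)²). (Direct route, valid since c ≤ 0: Poincaré gives c∫u² ≥ c(L/π)²∫(u')², so a(u,u) ≥ (1 + c(L/π)²)∫(u')², while ||u||_{H^1}² ≤ (1 + (L/π)²)∫(u')²; dividing yields the same α.) With (π/L)² = 9*π^2/16 and c = -1, the largest admissible constant is α = ((π/L)² + c)/((π/L)² + 1).
Simplifying, α = (-16 + 9*π^2)/(16 + 9*π^2).


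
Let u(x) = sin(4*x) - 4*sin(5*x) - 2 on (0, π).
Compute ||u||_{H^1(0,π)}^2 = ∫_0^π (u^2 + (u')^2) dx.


||u||_{H^1(0,π)}^2 = 32/5 + 441*π/2

u'(x) = 4*cos(4*x) - 20*cos(5*x).
Expand u² and (u')² and integrate term by term on (0, π), using: for integers n ≥ 1, ∫_0^π sin²(nx) dx = ∫_0^π cos²(nx) dx = π/2; for n ≠ n', ∫_0^π sin(nx)sin(n'x) dx = ∫_0^π cos(nx)cos(n'x) dx = 0; and by product-to-sum, ∫_0^π sin(nx)cos(n'x) dx = ½∫_0^π [sin((n+n')x) + sin((n−n')x)] dx, which is 0 when n+n' is even and 2n/(n²−n'²) when n+n' is odd (it need not vanish on (0, π)). For the constant mode: ∫_0^π 1 dx = π, ∫_0^π cos(nx) dx = 0, ∫_0^π sin(nx) dx = (1−(−1)^n)/n.
  u² squared terms: (-2)²·∫1 dx = 4·π = 4*π;  (-4)²·∫sin(5x)² dx = 16·π/2 = 8*π;  (1)²·∫sin(4x)² dx = 1·π/2 = π/2.
  u² cross terms: 2·(-2)·(-4)·∫1·sin(5x) dx = 16·(2/5) = 32/5;  2·(-2)·(1)·∫1·sin(4x) dx = -4·(0) = 0;  2·(-4)·(1)·∫sin(5x)·sin(4x) dx = -8·(0) = 0.
  So ∫_0^π u² dx = 4*π + 8*π + π/2 + 32/5 + 0 + 0 = 32/5 + 25*π/2.
  (u')² squared terms: (-20)²·∫cos(5x)² dx = 400·π/2 = 200*π;  (4)²·∫cos(4x)² dx = 16·π/2 = 8*π.
  (u')² cross terms: 2·(-20)·(4)·∫cos(5x)·cos(4x) dx = -160·(0) = 0.
  So ∫_0^π (u')² dx = 200*π + 8*π + 0 = 208*π.
||u||_{H^1}^2 = (32/5 + 25*π/2) + (208*π) = 32/5 + 441*π/2.


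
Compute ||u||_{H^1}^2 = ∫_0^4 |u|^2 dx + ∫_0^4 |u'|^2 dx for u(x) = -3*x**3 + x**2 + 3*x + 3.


||u||_{H^1}^2 = 2789816/105

The H^1 norm (squared) on an interval (0, L) is
  ||u||_{H^1}^2 = ∫_0^L u(x)^2 dx + ∫_0^L u'(x)^2 dx.
Compute u'(x) = -9*x**2 + 2*x + 3.
Then u(x)^2 = 9*x**6 - 6*x**5 - 17*x**4 - 12*x**3 + 15*x**2 + 18*x + 9 and u'(x)^2 = 81*x**4 - 36*x**3 - 50*x**2 + 12*x + 9.
Integrate each monomial from 0 to 4 using ∫_0^4 c·x^n dx = c·4^(n+1)/(n+1):
  ∫_0^4 u(x)^2 dx = ∫_0^4 (9*x^6 - 6*x^5 - 17*x^4 - 12*x^3 + 15*x^2 + 18*x + 9) dx. Term by term:
    ∫_0^4 9*x^6 dx = 147456/7;  ∫_0^4 -6*x^5 dx = -4096;  ∫_0^4 -17*x^4 dx = -17408/5;
    ∫_0^4 -12*x^3 dx = -768;  ∫_0^4 15*x^2 dx = 320;  ∫_0^4 18*x dx = 144;
    ∫_0^4 9 dx = 36.
  Sum: 147456/7 − 4096 − 17408/5 − 768 + 320 + 144 + 36 = 462684/35.
  ∫_0^4 u'(x)^2 dx = ∫_0^4 (81*x^4 - 36*x^3 - 50*x^2 + 12*x + 9) dx. Term by term:
    ∫_0^4 81*x^4 dx = 82944/5;  ∫_0^4 -36*x^3 dx = -2304;  ∫_0^4 -50*x^2 dx = -3200/3;
    ∫_0^4 12*x dx = 96;  ∫_0^4 9 dx = 36.
  Sum: 82944/5 − 2304 − 3200/3 + 96 + 36 = 200252/15.
Adding: ||u||_{H^1}^2 = 462684/35 + 200252/15 = 2789816/105.


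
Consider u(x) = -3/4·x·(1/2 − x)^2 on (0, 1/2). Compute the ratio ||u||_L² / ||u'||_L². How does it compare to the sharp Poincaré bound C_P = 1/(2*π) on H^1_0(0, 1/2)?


||u||_L² / ||u'||_L² = sqrt(14)/28 < C_P = 1/(2*π).

u(x) = -3/4·x·(1/2 − x)^2, so u'(x) = -9*x^2/4 + 3*x/2 - 3/16.
u(x) = -3/4·x·(1/2 − x)^2 vanishes at x = 0 and x = 1/2, so u ∈ H^1_0(0, 1/2). Differentiate via the product rule and integrate the resulting polynomials term by term.
  ∫_0^1/2 u² dx = ∫_0^1/2 (9*x^6/16 - 9*x^5/8 + 27*x^4/32 - 9*x^3/32 + 9*x^2/256) dx. Term by term:
    ∫_0^1/2 9*x^6/16 dx = 9/14336;  ∫_0^1/2 -9*x^5/8 dx = -3/1024;  ∫_0^1/2 27*x^4/32 dx = 27/5120;
    ∫_0^1/2 -9*x^3/32 dx = -9/2048;  ∫_0^1/2 9*x^2/256 dx = 3/2048.
  Sum: 9/14336 − 3/1024 + 27/5120 − 9/2048 + 3/2048 = 3/71680.
  ∫_0^1/2 (u')² dx = ∫_0^1/2 (81*x^4/16 - 27*x^3/4 + 99*x^2/32 - 9*x/16 + 9/256) dx. Term by term:
    ∫_0^1/2 81*x^4/16 dx = 81/2560;  ∫_0^1/2 -27*x^3/4 dx = -27/256;  ∫_0^1/2 99*x^2/32 dx = 33/256;
    ∫_0^1/2 -9*x/16 dx = -9/128;  ∫_0^1/2 9/256 dx = 9/512.
  Sum: 81/2560 − 27/256 + 33/256 − 9/128 + 9/512 = 3/1280.
∫_0^1/2 u² dx = 3/71680, so ||u||_L² = sqrt(210)/2240.
∫_0^1/2 (u')² dx = 3/1280, so ||u'||_L² = sqrt(15)/80.
Ratio ||u||_L² / ||u'||_L² = sqrt(14)/28.
Sharp Poincaré constant on H^1_0(0, 1/2) is C_P = L/π = 1/(2*π), achieved by sin(2*π·x).
A polynomial bump cannot attain the sharp Poincaré constant (only the first sine eigenfunction does), so the ratio is strictly less than C_P, consistent with ||u||_L² ≤ C_P ||u'||_L².


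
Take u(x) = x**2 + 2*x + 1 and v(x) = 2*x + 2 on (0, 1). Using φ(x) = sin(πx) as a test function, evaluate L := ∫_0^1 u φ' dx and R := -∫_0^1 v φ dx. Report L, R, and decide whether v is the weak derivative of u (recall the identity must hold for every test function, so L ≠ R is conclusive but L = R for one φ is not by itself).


LHS = -6/π, RHS = -6/π. Yes, v = u' weakly.

u(x) = x**2 + 2*x + 1, classical derivative u'(x) = 2*x + 2.
φ(x) = sin(πx), so φ'(x) = π*cos(π*x).
Note φ(0) = φ(1) = 0, so the boundary term u·φ vanishes.
LHS = ∫_0^1 u(x) φ'(x) dx = ∫_0^1 (π*x^2*cos(π*x) + 2*π*x*cos(π*x) + π*cos(π*x)) dx. Term by term:
  ∫_0^1 π*cos(π*x) dx = 0;  ∫_0^1 π*x^2*cos(π*x) dx = -2/π;  ∫_0^1 2*π*x*cos(π*x) dx = -4/π.
Sum: 0 − 2/π − 4/π = -6/π.
So LHS = -6/π.
∫_0^1 v(x) φ(x) dx = ∫_0^1 (2*x*sin(π*x) + 2*sin(π*x)) dx. Term by term:
  ∫_0^1 2*sin(π*x) dx = 4/π;  ∫_0^1 2*x*sin(π*x) dx = 2/π.
Sum: 4/π + 2/π = 6/π.
So RHS = -∫_0^1 v(x) φ(x) dx = -6/π.
LHS = RHS, so the identity holds for this test φ.
Moreover u is smooth here and v(x) = u'(x) = 2*x + 2 pointwise, so the identity holds for every test function. Hence v is the weak derivative of u.


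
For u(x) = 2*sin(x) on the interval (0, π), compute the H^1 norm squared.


||u||_{H^1(0,π)}^2 = 4*π

u'(x) = 2*cos(x).
Expand u² and (u')² and integrate term by term on (0, π), using: for integers n ≥ 1, ∫_0^π sin²(nx) dx = ∫_0^π cos²(nx) dx = π/2; for n ≠ n', ∫_0^π sin(nx)sin(n'x) dx = ∫_0^π cos(nx)cos(n'x) dx = 0; and by product-to-sum, ∫_0^π sin(nx)cos(n'x) dx = ½∫_0^π [sin((n+n')x) + sin((n−n')x)] dx, which is 0 when n+n' is even and 2n/(n²−n'²) when n+n' is odd (it need not vanish on (0, π)).
  u² squared terms: (2)²·∫sin(x)² dx = 4·π/2 = 2*π.
  So ∫_0^π u² dx = 2*π.
  (u')² squared terms: (2)²·∫cos(x)² dx = 4·π/2 = 2*π.
  So ∫_0^π (u')² dx = 2*π.
||u||_{H^1}^2 = (2*π) + (2*π) = 4*π.


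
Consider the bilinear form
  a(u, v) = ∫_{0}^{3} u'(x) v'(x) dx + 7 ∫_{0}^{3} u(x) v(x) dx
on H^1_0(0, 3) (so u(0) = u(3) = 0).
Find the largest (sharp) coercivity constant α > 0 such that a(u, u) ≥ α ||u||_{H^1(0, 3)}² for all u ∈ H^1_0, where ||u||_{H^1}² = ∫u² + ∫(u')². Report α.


α = 1

Coercivity of a(·,·) on H^1_0(0, 3) means a(u, u) ≥ α ||u||_{H^1}² for every u ∈ H^1_0.
The interval has length L = 3, and Poincaré/coercivity depend only on L. Here a(u, u) = ∫(u')² + (7)·∫u².
Here c = 7 ≥ 1, so a(u,u) = ∫(u')² + c∫u² ≥ ∫(u')² + ∫u² = ||u||_{H^1}², i.e. α = 1 works. No larger α is possible: a(u,u) ≥ α||u||_{H^1}² means (1−α)∫(u')² ≥ (α−c)∫u², and for the modes u_n = sin(nπ(x−x₀)/L) (x₀ the left endpoint) one has ∫u_n²/∫(u_n')² = (L/(nπ))² → 0, so a(u_n,u_n)/||u_n||_{H^1}² → 1. Hence the optimal constant is α = 1.
Therefore α = 1.


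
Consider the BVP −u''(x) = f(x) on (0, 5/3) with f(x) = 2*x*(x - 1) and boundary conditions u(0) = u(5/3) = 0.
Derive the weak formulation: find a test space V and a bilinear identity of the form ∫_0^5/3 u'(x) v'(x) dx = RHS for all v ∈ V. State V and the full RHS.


V = H^1_0(0, 5/3) (so v(0) = v(5/3) = 0); weak form: ∫_0^5/3 u'v' dx = ∫_0^5/3 (2*x*(x - 1)) v dx for all v ∈ V.

Multiply both sides by a test function v and integrate from 0 to 5/3:
  ∫_0^5/3 −u''(x) v(x) dx = ∫_0^5/3 f(x) v(x) dx.
Integrate the LHS by parts once:
  ∫_0^5/3 −u'' v dx = −[u'(x) v(x)]_0^5/3 + ∫_0^5/3 u'(x) v'(x) dx.
Thus ∫_0^5/3 u'(x) v'(x) dx = ∫_0^5/3 f(x) v(x) dx + [u'(x) v(x)]_0^5/3.
Choose V so that boundary terms are either known or forced to vanish.
u is Dirichlet: u(0) = u(5/3) = 0. Let V = H^1_0(0, 5/3); then v(0) = v(5/3) = 0, and [u' v]_0^5/3 = 0.
Weak formulation: find u (satisfying any essential BC) such that ∫_0^5/3 u'(x) v'(x) dx = ∫_0^5/3 f v dx for all v ∈ V.
Substituting f(x) = 2*x*(x - 1), the right-hand side is ∫_0^5/3 (2*x*(x - 1)) v dx.


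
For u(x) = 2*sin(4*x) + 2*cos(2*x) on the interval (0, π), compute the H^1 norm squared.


||u||_{H^1(0,π)}^2 = 44*π

u'(x) = -4*sin(2*x) + 8*cos(4*x).
Expand u² and (u')² and integrate term by term on (0, π), using: for integers n ≥ 1, ∫_0^π sin²(nx) dx = ∫_0^π cos²(nx) dx = π/2; for n ≠ n', ∫_0^π sin(nx)sin(n'x) dx = ∫_0^π cos(nx)cos(n'x) dx = 0; and by product-to-sum, ∫_0^π sin(nx)cos(n'x) dx = ½∫_0^π [sin((n+n')x) + sin((n−n')x)] dx, which is 0 when n+n' is even and 2n/(n²−n'²) when n+n' is odd (it need not vanish on (0, π)).
  u² squared terms: (2)²·∫cos(2x)² dx = 4·π/2 = 2*π;  (2)²·∫sin(4x)² dx = 4·π/2 = 2*π.
  u² cross terms: 2·(2)·(2)·∫cos(2x)·sin(4x) dx = 8·(0) = 0.
  So ∫_0^π u² dx = 2*π + 2*π + 0 = 4*π.
  (u')² squared terms: (-4)²·∫sin(2x)² dx = 16·π/2 = 8*π;  (8)²·∫cos(4x)² dx = 64·π/2 = 32*π.
  (u')² cross terms: 2·(-4)·(8)·∫sin(2x)·cos(4x) dx = -64·(0) = 0.
  So ∫_0^π (u')² dx = 8*π + 32*π + 0 = 40*π.
||u||_{H^1}^2 = (4*π) + (40*π) = 44*π.


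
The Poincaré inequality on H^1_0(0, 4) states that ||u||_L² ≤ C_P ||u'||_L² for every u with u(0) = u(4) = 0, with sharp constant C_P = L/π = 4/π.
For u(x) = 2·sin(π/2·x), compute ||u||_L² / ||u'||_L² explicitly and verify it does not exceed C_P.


||u||_L² / ||u'||_L² = 2/π < C_P = 4/π.

u(x) = 2·sin(π/2·x), so u'(x) = π*cos(π*x/2).
Writing u(x) = A·sin(kπx/L) with A = 2 and k = 2, use ∫_0^L sin²(kπx/L) dx = L/2 and ∫_0^L cos²(kπx/L) dx = L/2.
u² = 4·sin²(π/2·x) and (u')² = π^2·cos²(π/2·x), and each of sin², cos² integrates to L/2 = 2 over (0, 4).
∫_0^4 u² dx = 8, so ||u||_L² = 2*sqrt(2).
∫_0^4 (u')² dx = 2*π^2, so ||u'||_L² = sqrt(2)*π.
Ratio ||u||_L² / ||u'||_L² = 2/π.
Sharp Poincaré constant on H^1_0(0, 4) is C_P = L/π = 4/π, achieved by sin(π/4·x).
This is the k = 2 harmonic; the ratio L/(kπ) is strictly less than C_P = L/π, consistent with the sharp inequality ||u||_L² ≤ C_P ||u'||_L².


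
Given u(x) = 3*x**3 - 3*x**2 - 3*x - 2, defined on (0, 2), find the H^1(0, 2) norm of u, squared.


||u||_{H^1}^2 = 5438/35

The H^1 norm (squared) on an interval (0, L) is
  ||u||_{H^1}^2 = ∫_0^L u(x)^2 dx + ∫_0^L u'(x)^2 dx.
Compute u'(x) = 9*x**2 - 6*x - 3.
Then u(x)^2 = 9*x**6 - 18*x**5 - 9*x**4 + 6*x**3 + 21*x**2 + 12*x + 4 and u'(x)^2 = 81*x**4 - 108*x**3 - 18*x**2 + 36*x + 9.
Integrate each monomial from 0 to 2 using ∫_0^2 c·x^n dx = c·2^(n+1)/(n+1):
  ∫_0^2 u(x)^2 dx = ∫_0^2 (9*x^6 - 18*x^5 - 9*x^4 + 6*x^3 + 21*x^2 + 12*x + 4) dx. Term by term:
    ∫_0^2 9*x^6 dx = 1152/7;  ∫_0^2 -18*x^5 dx = -192;  ∫_0^2 -9*x^4 dx = -288/5;
    ∫_0^2 6*x^3 dx = 24;  ∫_0^2 21*x^2 dx = 56;  ∫_0^2 12*x dx = 24;
    ∫_0^2 4 dx = 8.
  Sum: 1152/7 − 192 − 288/5 + 24 + 56 + 24 + 8 = 944/35.
  ∫_0^2 u'(x)^2 dx = ∫_0^2 (81*x^4 - 108*x^3 - 18*x^2 + 36*x + 9) dx. Term by term:
    ∫_0^2 81*x^4 dx = 2592/5;  ∫_0^2 -108*x^3 dx = -432;  ∫_0^2 -18*x^2 dx = -48;
    ∫_0^2 36*x dx = 72;  ∫_0^2 9 dx = 18.
  Sum: 2592/5 − 432 − 48 + 72 + 18 = 642/5.
Adding: ||u||_{H^1}^2 = 944/35 + 642/5 = 5438/35.


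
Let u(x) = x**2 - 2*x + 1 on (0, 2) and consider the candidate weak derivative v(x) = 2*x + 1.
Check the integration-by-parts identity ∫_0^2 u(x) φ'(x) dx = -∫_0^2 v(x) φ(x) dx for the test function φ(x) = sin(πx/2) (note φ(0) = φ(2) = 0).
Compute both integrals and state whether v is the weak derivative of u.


LHS = 0, RHS = -12/π. No, v is not the weak derivative of u.

u(x) = x**2 - 2*x + 1, classical derivative u'(x) = 2*x - 2.
φ(x) = sin(πx/2), so φ'(x) = π*cos(π*x/2)/2.
Note φ(0) = φ(2) = 0, so the boundary term u·φ vanishes.
LHS = ∫_0^2 u(x) φ'(x) dx = ∫_0^2 (π*x^2*cos(π*x/2)/2 - π*x*cos(π*x/2) + π*cos(π*x/2)/2) dx. Term by term:
  ∫_0^2 π*cos(π*x/2)/2 dx = 0;  ∫_0^2 π*x^2*cos(π*x/2)/2 dx = -8/π;  ∫_0^2 -π*x*cos(π*x/2) dx = 8/π.
Sum: 0 − 8/π + 8/π = 0.
So LHS = 0.
∫_0^2 v(x) φ(x) dx = ∫_0^2 (2*x*sin(π*x/2) + sin(π*x/2)) dx. Term by term:
  ∫_0^2 2*x*sin(π*x/2) dx = 8/π;  ∫_0^2 sin(π*x/2) dx = 4/π.
Sum: 8/π + 4/π = 12/π.
So RHS = -∫_0^2 v(x) φ(x) dx = -12/π.
LHS − RHS = 12/π ≠ 0, so the identity fails.
(For a valid weak derivative the identity must hold for EVERY test function, in particular this one. The failure shows v is NOT the weak derivative of u.)
Correct weak derivative would be u'(x) = 2*x - 2.


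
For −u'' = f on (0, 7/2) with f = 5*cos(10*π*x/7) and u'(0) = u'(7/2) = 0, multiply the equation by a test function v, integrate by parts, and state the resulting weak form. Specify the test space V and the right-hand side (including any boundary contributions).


V = H^1(0, 7/2) (no boundary constraint on v; u is determined up to an additive constant); weak form: ∫_0^7/2 u'v' dx = ∫_0^7/2 (5*cos(10*π*x/7)) v dx for all v ∈ V.

Multiply both sides by a test function v and integrate from 0 to 7/2:
  ∫_0^7/2 −u''(x) v(x) dx = ∫_0^7/2 f(x) v(x) dx.
Integrate the LHS by parts once:
  ∫_0^7/2 −u'' v dx = −[u'(x) v(x)]_0^7/2 + ∫_0^7/2 u'(x) v'(x) dx.
Thus ∫_0^7/2 u'(x) v'(x) dx = ∫_0^7/2 f(x) v(x) dx + [u'(x) v(x)]_0^7/2.
Choose V so that boundary terms are either known or forced to vanish.
u has homogeneous Neumann: u'(0) = u'(7/2) = 0. So [u' v]_0^7/2 = 0·v(7/2) − 0·v(0) = 0 for any v; take V = H^1(0, 7/2).
Weak formulation: find u (satisfying any essential BC) such that ∫_0^7/2 u'(x) v'(x) dx = ∫_0^7/2 f v dx for all v ∈ V (homogeneous Neumann, so boundary terms vanish).
Substituting f(x) = 5*cos(10*π*x/7), the right-hand side is ∫_0^7/2 (5*cos(10*π*x/7)) v dx.
Compatibility check (pure Neumann): taking v ≡ 1 ∈ V gives 0 = ∫_0^7/2 f dx + (0) − (0), i.e. ∫_0^7/2 f dx must equal u'(0) − u'(7/2) = 0. Indeed ∫_0^7/2 (5*cos(10*π*x/7)) dx = 0, so the data are compatible. The solution is then unique only up to an additive constant (fix it e.g. by requiring ∫_0^7/2 u dx = 0).


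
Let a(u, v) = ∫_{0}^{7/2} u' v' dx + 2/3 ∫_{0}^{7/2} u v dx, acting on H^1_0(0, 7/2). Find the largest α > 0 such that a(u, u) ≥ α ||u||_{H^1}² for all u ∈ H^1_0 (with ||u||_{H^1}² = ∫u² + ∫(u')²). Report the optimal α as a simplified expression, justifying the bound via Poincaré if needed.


α = 2*(49 + 6*π^2)/(3*(4*π^2 + 49))

Coercivity of a(·,·) on H^1_0(0, 7/2) means a(u, u) ≥ α ||u||_{H^1}² for every u ∈ H^1_0.
The interval has length L = 7/2, and Poincaré/coercivity depend only on L. Here a(u, u) = ∫(u')² + (2/3)·∫u².
Here 0 < c = 2/3 < 1. The condition a(u,u) ≥ α||u||_{H^1}² reads (1−α)∫(u')² ≥ (α−c)∫u². Any admissible α is ≤ 1 (rapidly oscillating u have ∫u²/∫(u')² → 0), and α = 1 would force 0 ≥ (1−c)∫u², impossible since c < 1; so 1−α > 0. By the sharp Poincaré inequality on H^1_0 of an interval of length L, ∫(u')² ≥ (π/L)²∫u² with equality for the first sine mode sin(π(x−x₀)/L) (x₀ the left endpoint), so the inequality holds for all u iff (1−α)(π/L)² ≥ α − c, i.e. α ≤ ((π/L)² + c)/((π/L)² + 1) = (1 + c(L/π)²)/(1 + (L/π)²). With (π/L)² = 4*π^2/49 and c = 2/3, the largest admissible constant is α = ((π/L)² + c)/((π/L)² + 1).
Simplifying, α = 2*(49 + 6*π^2)/(3*(4*π^2 + 49)).


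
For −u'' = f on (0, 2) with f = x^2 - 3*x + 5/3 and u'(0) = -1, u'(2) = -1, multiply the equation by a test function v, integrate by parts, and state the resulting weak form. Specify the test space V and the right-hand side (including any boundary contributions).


V = H^1(0, 2) (v unrestricted at boundary; u is determined up to an additive constant); weak form: ∫_0^2 u'v' dx = ∫_0^2 (x^2 - 3*x + 5/3) v dx − v(2) + v(0) for all v ∈ V.

Multiply both sides by a test function v and integrate from 0 to 2:
  ∫_0^2 −u''(x) v(x) dx = ∫_0^2 f(x) v(x) dx.
Integrate the LHS by parts once:
  ∫_0^2 −u'' v dx = −[u'(x) v(x)]_0^2 + ∫_0^2 u'(x) v'(x) dx.
Thus ∫_0^2 u'(x) v'(x) dx = ∫_0^2 f(x) v(x) dx + [u'(x) v(x)]_0^2.
Choose V so that boundary terms are either known or forced to vanish.
u has inhomogeneous Neumann u'(0) = -1, u'(2) = -1. [u' v]_0^2 = (-1)·v(2) − (-1)·v(0) = − v(2) + v(0). Take V = H^1(0, 2); boundary term becomes part of RHS.
Weak formulation: find u (satisfying any essential BC) such that ∫_0^2 u'(x) v'(x) dx = ∫_0^2 f v dx − v(2) + v(0) for all v ∈ V (Neumann data are natural BCs: they enter the RHS as boundary terms).
Substituting f(x) = x^2 - 3*x + 5/3, the right-hand side is ∫_0^2 (x^2 - 3*x + 5/3) v dx − v(2) + v(0).
Compatibility check (pure Neumann): taking v ≡ 1 ∈ V gives 0 = ∫_0^2 f dx + (-1) − (-1), i.e. ∫_0^2 f dx must equal u'(0) − u'(2) = 0. Indeed ∫_0^2 (x^2 - 3*x + 5/3) dx = 0, so the data are compatible. The solution is then unique only up to an additive constant (fix it e.g. by requiring ∫_0^2 u dx = 0).


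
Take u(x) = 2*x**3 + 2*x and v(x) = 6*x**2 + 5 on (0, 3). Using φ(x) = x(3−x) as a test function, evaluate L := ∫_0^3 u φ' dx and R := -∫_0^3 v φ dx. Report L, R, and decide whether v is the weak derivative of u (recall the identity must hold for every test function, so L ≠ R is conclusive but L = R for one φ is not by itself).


LHS = -819/10, RHS = -477/5. No, v is not the weak derivative of u.

u(x) = 2*x**3 + 2*x, classical derivative u'(x) = 6*x**2 + 2.
φ(x) = x(3−x), so φ'(x) = 3 - 2*x.
Note φ(0) = φ(3) = 0, so the boundary term u·φ vanishes.
LHS = ∫_0^3 u(x) φ'(x) dx = ∫_0^3 (-4*x^4 + 6*x^3 - 4*x^2 + 6*x) dx. Term by term:
  ∫_0^3 -4*x^4 dx = -972/5;  ∫_0^3 6*x^3 dx = 243/2;  ∫_0^3 -4*x^2 dx = -36;
  ∫_0^3 6*x dx = 27.
Sum: -972/5 + 243/2 − 36 + 27 = -819/10.
So LHS = -819/10.
∫_0^3 v(x) φ(x) dx = ∫_0^3 (-6*x^4 + 18*x^3 - 5*x^2 + 15*x) dx. Term by term:
  ∫_0^3 -6*x^4 dx = -1458/5;  ∫_0^3 18*x^3 dx = 729/2;  ∫_0^3 -5*x^2 dx = -45;
  ∫_0^3 15*x dx = 135/2.
Sum: -1458/5 + 729/2 − 45 + 135/2 = 477/5.
So RHS = -∫_0^3 v(x) φ(x) dx = -477/5.
LHS − RHS = 27/2 ≠ 0, so the identity fails.
(For a valid weak derivative the identity must hold for EVERY test function, in particular this one. The failure shows v is NOT the weak derivative of u.)
Correct weak derivative would be u'(x) = 6*x**2 + 2.


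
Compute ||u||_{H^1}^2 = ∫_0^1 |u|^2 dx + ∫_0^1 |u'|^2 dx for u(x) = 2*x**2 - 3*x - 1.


||u||_{H^1}^2 = 29/5

The H^1 norm (squared) on an interval (0, L) is
  ||u||_{H^1}^2 = ∫_0^L u(x)^2 dx + ∫_0^L u'(x)^2 dx.
Compute u'(x) = 4*x - 3.
Then u(x)^2 = 4*x**4 - 12*x**3 + 5*x**2 + 6*x + 1 and u'(x)^2 = 16*x**2 - 24*x + 9.
Integrate each monomial from 0 to 1 using ∫_0^1 c·x^n dx = c·1^(n+1)/(n+1):
  ∫_0^1 u(x)^2 dx = ∫_0^1 (4*x^4 - 12*x^3 + 5*x^2 + 6*x + 1) dx. Term by term:
    ∫_0^1 4*x^4 dx = 4/5;  ∫_0^1 -12*x^3 dx = -3;  ∫_0^1 5*x^2 dx = 5/3;
    ∫_0^1 6*x dx = 3;  ∫_0^1 1 dx = 1.
  Sum: 4/5 − 3 + 5/3 + 3 + 1 = 52/15.
  ∫_0^1 u'(x)^2 dx = ∫_0^1 (16*x^2 - 24*x + 9) dx. Term by term:
    ∫_0^1 16*x^2 dx = 16/3;  ∫_0^1 -24*x dx = -12;  ∫_0^1 9 dx = 9.
  Sum: 16/3 − 12 + 9 = 7/3.
Adding: ||u||_{H^1}^2 = 52/15 + 7/3 = 29/5.


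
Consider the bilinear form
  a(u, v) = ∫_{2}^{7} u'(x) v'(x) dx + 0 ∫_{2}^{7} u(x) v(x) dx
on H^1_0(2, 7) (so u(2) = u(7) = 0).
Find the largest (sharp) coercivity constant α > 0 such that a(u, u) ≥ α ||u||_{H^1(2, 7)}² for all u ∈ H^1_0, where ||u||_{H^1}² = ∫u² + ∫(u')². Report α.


α = π^2/(π^2 + 25)

Coercivity of a(·,·) on H^1_0(2, 7) means a(u, u) ≥ α ||u||_{H^1}² for every u ∈ H^1_0.
The interval has length L = 5, and Poincaré/coercivity depend only on L. Here a(u, u) = ∫(u')² + (0)·∫u².
Here c = 0, so a(u,u) = ∫(u')² alone. The condition a(u,u) ≥ α||u||_{H^1}² reads (1−α)∫(u')² ≥ (α−c)∫u². Any admissible α is ≤ 1 (rapidly oscillating u have ∫u²/∫(u')² → 0), and α = 1 would force 0 ≥ (1−c)∫u², impossible since c < 1; so 1−α > 0. By the sharp Poincaré inequality on H^1_0 of an interval of length L, ∫(u')² ≥ (π/L)²∫u² with equality for the first sine mode sin(π(x−x₀)/L) (x₀ the left endpoint), so the inequality holds for all u iff (1−α)(π/L)² ≥ α − c, i.e. α ≤ ((π/L)² + c)/((π/L)² + 1) = (1 + c(L/π)²)/(1 + (L/π)²). (Direct route, valid since c ≤ 0: Poincaré gives c∫u² ≥ c(L/π)²∫(u')², so a(u,u) ≥ (1 + c(L/π)²)∫(u')², while ||u||_{H^1}² ≤ (1 + (L/π)²)∫(u')²; dividing yields the same α.) With (π/L)² = π^2/25 and c = 0, the largest admissible constant is α = ((π/L)² + c)/((π/L)² + 1).
Simplifying, α = π^2/(π^2 + 25).


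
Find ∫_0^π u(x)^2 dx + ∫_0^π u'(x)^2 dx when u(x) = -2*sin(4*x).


||u||_{H^1(0,π)}^2 = 34*π

u'(x) = -8*cos(4*x).
Expand u² and (u')² and integrate term by term on (0, π), using: for integers n ≥ 1, ∫_0^π sin²(nx) dx = ∫_0^π cos²(nx) dx = π/2; for n ≠ n', ∫_0^π sin(nx)sin(n'x) dx = ∫_0^π cos(nx)cos(n'x) dx = 0; and by product-to-sum, ∫_0^π sin(nx)cos(n'x) dx = ½∫_0^π [sin((n+n')x) + sin((n−n')x)] dx, which is 0 when n+n' is even and 2n/(n²−n'²) when n+n' is odd (it need not vanish on (0, π)).
  u² squared terms: (-2)²·∫sin(4x)² dx = 4·π/2 = 2*π.
  So ∫_0^π u² dx = 2*π.
  (u')² squared terms: (-8)²·∫cos(4x)² dx = 64·π/2 = 32*π.
  So ∫_0^π (u')² dx = 32*π.
||u||_{H^1}^2 = (2*π) + (32*π) = 34*π.


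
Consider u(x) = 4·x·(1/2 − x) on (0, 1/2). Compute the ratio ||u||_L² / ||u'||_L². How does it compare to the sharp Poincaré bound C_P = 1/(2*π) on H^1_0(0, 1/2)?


||u||_L² / ||u'||_L² = sqrt(10)/20 < C_P = 1/(2*π).

u(x) = 4·x·(1/2 − x), so u'(x) = 2 - 8*x.
u(x) = 4·x·(1/2 − x) vanishes at x = 0 and x = 1/2, so u ∈ H^1_0(0, 1/2). Differentiate via the product rule and integrate the resulting polynomials term by term.
  ∫_0^1/2 u² dx = ∫_0^1/2 (16*x^4 - 16*x^3 + 4*x^2) dx. Term by term:
    ∫_0^1/2 16*x^4 dx = 1/10;  ∫_0^1/2 -16*x^3 dx = -1/4;  ∫_0^1/2 4*x^2 dx = 1/6.
  Sum: 1/10 − 1/4 + 1/6 = 1/60.
  ∫_0^1/2 (u')² dx = ∫_0^1/2 (64*x^2 - 32*x + 4) dx. Term by term:
    ∫_0^1/2 64*x^2 dx = 8/3;  ∫_0^1/2 -32*x dx = -4;  ∫_0^1/2 4 dx = 2.
  Sum: 8/3 − 4 + 2 = 2/3.
∫_0^1/2 u² dx = 1/60, so ||u||_L² = sqrt(15)/30.
∫_0^1/2 (u')² dx = 2/3, so ||u'||_L² = sqrt(6)/3.
Ratio ||u||_L² / ||u'||_L² = sqrt(10)/20.
Sharp Poincaré constant on H^1_0(0, 1/2) is C_P = L/π = 1/(2*π), achieved by sin(2*π·x).
A polynomial bump cannot attain the sharp Poincaré constant (only the first sine eigenfunction does), so the ratio is strictly less than C_P, consistent with ||u||_L² ≤ C_P ||u'||_L².


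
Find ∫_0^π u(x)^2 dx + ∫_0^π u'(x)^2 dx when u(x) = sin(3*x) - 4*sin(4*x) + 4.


||u||_{H^1(0,π)}^2 = 16/3 + 157*π

u'(x) = 3*cos(3*x) - 16*cos(4*x).
Expand u² and (u')² and integrate term by term on (0, π), using: for integers n ≥ 1, ∫_0^π sin²(nx) dx = ∫_0^π cos²(nx) dx = π/2; for n ≠ n', ∫_0^π sin(nx)sin(n'x) dx = ∫_0^π cos(nx)cos(n'x) dx = 0; and by product-to-sum, ∫_0^π sin(nx)cos(n'x) dx = ½∫_0^π [sin((n+n')x) + sin((n−n')x)] dx, which is 0 when n+n' is even and 2n/(n²−n'²) when n+n' is odd (it need not vanish on (0, π)). For the constant mode: ∫_0^π 1 dx = π, ∫_0^π cos(nx) dx = 0, ∫_0^π sin(nx) dx = (1−(−1)^n)/n.
  u² squared terms: (4)²·∫1 dx = 16·π = 16*π;  (-4)²·∫sin(4x)² dx = 16·π/2 = 8*π;  (1)²·∫sin(3x)² dx = 1·π/2 = π/2.
  u² cross terms: 2·(4)·(-4)·∫1·sin(4x) dx = -32·(0) = 0;  2·(4)·(1)·∫1·sin(3x) dx = 8·(2/3) = 16/3;  2·(-4)·(1)·∫sin(4x)·sin(3x) dx = -8·(0) = 0.
  So ∫_0^π u² dx = 16*π + 8*π + π/2 + 0 + 16/3 + 0 = 16/3 + 49*π/2.
  (u')² squared terms: (-16)²·∫cos(4x)² dx = 256·π/2 = 128*π;  (3)²·∫cos(3x)² dx = 9·π/2 = 9*π/2.
  (u')² cross terms: 2·(-16)·(3)·∫cos(4x)·cos(3x) dx = -96·(0) = 0.
  So ∫_0^π (u')² dx = 128*π + 9*π/2 + 0 = 265*π/2.
||u||_{H^1}^2 = (16/3 + 49*π/2) + (265*π/2) = 16/3 + 157*π.


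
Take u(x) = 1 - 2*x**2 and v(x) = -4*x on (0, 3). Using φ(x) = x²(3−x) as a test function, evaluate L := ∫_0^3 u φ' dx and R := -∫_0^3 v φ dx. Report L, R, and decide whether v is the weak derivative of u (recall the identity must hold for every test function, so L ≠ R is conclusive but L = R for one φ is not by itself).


LHS = 243/5, RHS = 243/5. Yes, v = u' weakly.

u(x) = 1 - 2*x**2, classical derivative u'(x) = -4*x.
φ(x) = x²(3−x), so φ'(x) = 3*x*(2 - x).
Note φ(0) = φ(3) = 0, so the boundary term u·φ vanishes.
LHS = ∫_0^3 u(x) φ'(x) dx = ∫_0^3 (6*x^4 - 12*x^3 - 3*x^2 + 6*x) dx. Term by term:
  ∫_0^3 6*x^4 dx = 1458/5;  ∫_0^3 -12*x^3 dx = -243;  ∫_0^3 -3*x^2 dx = -27;
  ∫_0^3 6*x dx = 27.
Sum: 1458/5 − 243 − 27 + 27 = 243/5.
So LHS = 243/5.
∫_0^3 v(x) φ(x) dx = ∫_0^3 (4*x^4 - 12*x^3) dx. Term by term:
  ∫_0^3 4*x^4 dx = 972/5;  ∫_0^3 -12*x^3 dx = -243.
Sum: 972/5 − 243 = -243/5.
So RHS = -∫_0^3 v(x) φ(x) dx = 243/5.
LHS = RHS, so the identity holds for this test φ.
Moreover u is smooth here and v(x) = u'(x) = -4*x pointwise, so the identity holds for every test function. Hence v is the weak derivative of u.


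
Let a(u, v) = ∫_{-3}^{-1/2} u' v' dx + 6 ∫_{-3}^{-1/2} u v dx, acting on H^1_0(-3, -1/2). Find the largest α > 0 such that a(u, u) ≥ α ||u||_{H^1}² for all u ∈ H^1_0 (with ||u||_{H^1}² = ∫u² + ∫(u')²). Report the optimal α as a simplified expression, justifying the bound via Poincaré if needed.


α = 1

Coercivity of a(·,·) on H^1_0(-3, -1/2) means a(u, u) ≥ α ||u||_{H^1}² for every u ∈ H^1_0.
The interval has length L = 5/2, and Poincaré/coercivity depend only on L. Here a(u, u) = ∫(u')² + (6)·∫u².
Here c = 6 ≥ 1, so a(u,u) = ∫(u')² + c∫u² ≥ ∫(u')² + ∫u² = ||u||_{H^1}², i.e. α = 1 works. No larger α is possible: a(u,u) ≥ α||u||_{H^1}² means (1−α)∫(u')² ≥ (α−c)∫u², and for the modes u_n = sin(nπ(x−x₀)/L) (x₀ the left endpoint) one has ∫u_n²/∫(u_n')² = (L/(nπ))² → 0, so a(u_n,u_n)/||u_n||_{H^1}² → 1. Hence the optimal constant is α = 1.
Therefore α = 1.


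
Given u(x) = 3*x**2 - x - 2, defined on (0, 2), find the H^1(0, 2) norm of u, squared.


||u||_{H^1}^2 = 1414/15

The H^1 norm (squared) on an interval (0, L) is
  ||u||_{H^1}^2 = ∫_0^L u(x)^2 dx + ∫_0^L u'(x)^2 dx.
Compute u'(x) = 6*x - 1.
Then u(x)^2 = 9*x**4 - 6*x**3 - 11*x**2 + 4*x + 4 and u'(x)^2 = 36*x**2 - 12*x + 1.
Integrate each monomial from 0 to 2 using ∫_0^2 c·x^n dx = c·2^(n+1)/(n+1):
  ∫_0^2 u(x)^2 dx = ∫_0^2 (9*x^4 - 6*x^3 - 11*x^2 + 4*x + 4) dx. Term by term:
    ∫_0^2 9*x^4 dx = 288/5;  ∫_0^2 -6*x^3 dx = -24;  ∫_0^2 -11*x^2 dx = -88/3;
    ∫_0^2 4*x dx = 8;  ∫_0^2 4 dx = 8.
  Sum: 288/5 − 24 − 88/3 + 8 + 8 = 304/15.
  ∫_0^2 u'(x)^2 dx = ∫_0^2 (36*x^2 - 12*x + 1) dx. Term by term:
    ∫_0^2 36*x^2 dx = 96;  ∫_0^2 -12*x dx = -24;  ∫_0^2 1 dx = 2.
  Sum: 96 − 24 + 2 = 74.
Adding: ||u||_{H^1}^2 = 304/15 + 74 = 1414/15.


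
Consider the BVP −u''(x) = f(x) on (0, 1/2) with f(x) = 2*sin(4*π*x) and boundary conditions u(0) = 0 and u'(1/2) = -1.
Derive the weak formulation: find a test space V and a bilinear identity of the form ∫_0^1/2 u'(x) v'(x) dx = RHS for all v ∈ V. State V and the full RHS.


V = {v ∈ H^1(0, 1/2) : v(0) = 0} (test functions vanish at x = 0 where u is specified); weak form: ∫_0^1/2 u'v' dx = ∫_0^1/2 (2*sin(4*π*x)) v dx − v(1/2) for all v ∈ V.

Multiply both sides by a test function v and integrate from 0 to 1/2:
  ∫_0^1/2 −u''(x) v(x) dx = ∫_0^1/2 f(x) v(x) dx.
Integrate the LHS by parts once:
  ∫_0^1/2 −u'' v dx = −[u'(x) v(x)]_0^1/2 + ∫_0^1/2 u'(x) v'(x) dx.
Thus ∫_0^1/2 u'(x) v'(x) dx = ∫_0^1/2 f(x) v(x) dx + [u'(x) v(x)]_0^1/2.
Choose V so that boundary terms are either known or forced to vanish.
Mixed BC: u(0) = 0 (Dirichlet) and u'(1/2) = -1 (Neumann). Define V = {v ∈ H^1(0, 1/2) : v(0) = 0}. Then [u' v]_0^1/2 = u'(1/2)·v(1/2) − u'(0)·0 = − v(1/2).
Weak formulation: find u (satisfying any essential BC) such that ∫_0^1/2 u'(x) v'(x) dx = ∫_0^1/2 f v dx − v(1/2) for all v ∈ V (Dirichlet at 0 absorbed into V; Neumann datum at x = 1/2 contributes the boundary term).
Substituting f(x) = 2*sin(4*π*x), the right-hand side is ∫_0^1/2 (2*sin(4*π*x)) v dx − v(1/2).


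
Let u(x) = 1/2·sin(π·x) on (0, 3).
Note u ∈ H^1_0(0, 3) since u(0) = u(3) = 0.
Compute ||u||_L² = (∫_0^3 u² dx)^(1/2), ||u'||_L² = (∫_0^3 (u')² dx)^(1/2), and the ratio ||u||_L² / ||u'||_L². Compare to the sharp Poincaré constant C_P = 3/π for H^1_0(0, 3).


||u||_L² / ||u'||_L² = 1/π < C_P = 3/π.

u(x) = 1/2·sin(π·x), so u'(x) = π*cos(π*x)/2.
Writing u(x) = A·sin(kπx/L) with A = 1/2 and k = 3, use ∫_0^L sin²(kπx/L) dx = L/2 and ∫_0^L cos²(kπx/L) dx = L/2.
u² = 1/4·sin²(π·x) and (u')² = π^2/4·cos²(π·x), and each of sin², cos² integrates to L/2 = 3/2 over (0, 3).
∫_0^3 u² dx = 3/8, so ||u||_L² = sqrt(6)/4.
∫_0^3 (u')² dx = 3*π^2/8, so ||u'||_L² = sqrt(6)*π/4.
Ratio ||u||_L² / ||u'||_L² = 1/π.
Sharp Poincaré constant on H^1_0(0, 3) is C_P = L/π = 3/π, achieved by sin(π/3·x).
This is the k = 3 harmonic; the ratio L/(kπ) is strictly less than C_P = L/π, consistent with the sharp inequality ||u||_L² ≤ C_P ||u'||_L².


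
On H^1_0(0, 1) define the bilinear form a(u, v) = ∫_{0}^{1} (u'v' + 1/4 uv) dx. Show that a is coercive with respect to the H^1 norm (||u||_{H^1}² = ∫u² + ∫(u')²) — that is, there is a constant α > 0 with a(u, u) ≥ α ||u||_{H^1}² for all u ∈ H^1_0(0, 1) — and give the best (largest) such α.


α = (1/4 + π^2)/(1 + π^2)

Coercivity of a(·,·) on H^1_0(0, 1) means a(u, u) ≥ α ||u||_{H^1}² for every u ∈ H^1_0.
The interval has length L = 1, and Poincaré/coercivity depend only on L. Here a(u, u) = ∫(u')² + (1/4)·∫u².
Here 0 < c = 1/4 < 1. The condition a(u,u) ≥ α||u||_{H^1}² reads (1−α)∫(u')² ≥ (α−c)∫u². Any admissible α is ≤ 1 (rapidly oscillating u have ∫u²/∫(u')² → 0), and α = 1 would force 0 ≥ (1−c)∫u², impossible since c < 1; so 1−α > 0. By the sharp Poincaré inequality on H^1_0 of an interval of length L, ∫(u')² ≥ (π/L)²∫u² with equality for the first sine mode sin(π(x−x₀)/L) (x₀ the left endpoint), so the inequality holds for all u iff (1−α)(π/L)² ≥ α − c, i.e. α ≤ ((π/L)² + c)/((π/L)² + 1) = (1 + c(L/π)²)/(1 + (L/π)²). With (π/L)² = π^2 and c = 1/4, the largest admissible constant is α = ((π/L)² + c)/((π/L)² + 1).
Simplifying, α = (1/4 + π^2)/(1 + π^2).


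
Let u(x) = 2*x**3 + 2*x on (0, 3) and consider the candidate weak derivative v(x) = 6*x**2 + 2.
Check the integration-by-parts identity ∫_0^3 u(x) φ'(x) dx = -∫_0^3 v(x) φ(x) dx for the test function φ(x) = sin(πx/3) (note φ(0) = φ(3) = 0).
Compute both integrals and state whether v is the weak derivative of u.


LHS = -174/π + 648/π^3, RHS = -174/π + 648/π^3. Yes, v = u' weakly.

u(x) = 2*x**3 + 2*x, classical derivative u'(x) = 6*x**2 + 2.
φ(x) = sin(πx/3), so φ'(x) = π*cos(π*x/3)/3.
Note φ(0) = φ(3) = 0, so the boundary term u·φ vanishes.
LHS = ∫_0^3 u(x) φ'(x) dx = ∫_0^3 (2*π*x^3*cos(π*x/3)/3 + 2*π*x*cos(π*x/3)/3) dx. Term by term:
  ∫_0^3 2*π*x*cos(π*x/3)/3 dx = -12/π;  ∫_0^3 2*π*x^3*cos(π*x/3)/3 dx = -162/π + 648/π^3.
Sum: -12/π + -162/π + 648/π^3 = -174/π + 648/π^3.
So LHS = -174/π + 648/π^3.
∫_0^3 v(x) φ(x) dx = ∫_0^3 (6*x^2*sin(π*x/3) + 2*sin(π*x/3)) dx. Term by term:
  ∫_0^3 2*sin(π*x/3) dx = 12/π;  ∫_0^3 6*x^2*sin(π*x/3) dx = -648/π^3 + 162/π.
Sum: 12/π + -648/π^3 + 162/π = -648/π^3 + 174/π.
So RHS = -∫_0^3 v(x) φ(x) dx = -174/π + 648/π^3.
LHS = RHS, so the identity holds for this test φ.
Moreover u is smooth here and v(x) = u'(x) = 6*x**2 + 2 pointwise, so the identity holds for every test function. Hence v is the weak derivative of u.


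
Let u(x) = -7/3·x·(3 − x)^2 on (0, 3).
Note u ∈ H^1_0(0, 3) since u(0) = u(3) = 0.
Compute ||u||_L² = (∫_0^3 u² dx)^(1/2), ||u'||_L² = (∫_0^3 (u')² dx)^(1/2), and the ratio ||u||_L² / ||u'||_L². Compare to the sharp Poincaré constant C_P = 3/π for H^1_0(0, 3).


||u||_L² / ||u'||_L² = 3*sqrt(14)/14 < C_P = 3/π.

u(x) = -7/3·x·(3 − x)^2, so u'(x) = 7*(1 - x)*(x - 3).
u(x) = -7/3·x·(3 − x)^2 vanishes at x = 0 and x = 3, so u ∈ H^1_0(0, 3). Differentiate via the product rule and integrate the resulting polynomials term by term.
  ∫_0^3 u² dx = ∫_0^3 (49*x^6/9 - 196*x^5/3 + 294*x^4 - 588*x^3 + 441*x^2) dx. Term by term:
    ∫_0^3 49*x^6/9 dx = 1701;  ∫_0^3 -196*x^5/3 dx = -7938;  ∫_0^3 294*x^4 dx = 71442/5;
    ∫_0^3 -588*x^3 dx = -11907;  ∫_0^3 441*x^2 dx = 3969.
  Sum: 1701 − 7938 + 71442/5 − 11907 + 3969 = 567/5.
  ∫_0^3 (u')² dx = ∫_0^3 (49*x^4 - 392*x^3 + 1078*x^2 - 1176*x + 441) dx. Term by term:
    ∫_0^3 49*x^4 dx = 11907/5;  ∫_0^3 -392*x^3 dx = -7938;  ∫_0^3 1078*x^2 dx = 9702;
    ∫_0^3 -1176*x dx = -5292;  ∫_0^3 441 dx = 1323.
  Sum: 11907/5 − 7938 + 9702 − 5292 + 1323 = 882/5.
∫_0^3 u² dx = 567/5, so ||u||_L² = 9*sqrt(35)/5.
∫_0^3 (u')² dx = 882/5, so ||u'||_L² = 21*sqrt(10)/5.
Ratio ||u||_L² / ||u'||_L² = 3*sqrt(14)/14.
Sharp Poincaré constant on H^1_0(0, 3) is C_P = L/π = 3/π, achieved by sin(π/3·x).
A polynomial bump cannot attain the sharp Poincaré constant (only the first sine eigenfunction does), so the ratio is strictly less than C_P, consistent with ||u||_L² ≤ C_P ||u'||_L².


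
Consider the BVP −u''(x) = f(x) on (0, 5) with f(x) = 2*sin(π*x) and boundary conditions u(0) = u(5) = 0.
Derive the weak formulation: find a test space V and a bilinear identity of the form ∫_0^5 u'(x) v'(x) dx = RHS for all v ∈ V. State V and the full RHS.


V = H^1_0(0, 5) (so v(0) = v(5) = 0); weak form: ∫_0^5 u'v' dx = ∫_0^5 (2*sin(π*x)) v dx for all v ∈ V.

Multiply both sides by a test function v and integrate from 0 to 5:
  ∫_0^5 −u''(x) v(x) dx = ∫_0^5 f(x) v(x) dx.
Integrate the LHS by parts once:
  ∫_0^5 −u'' v dx = −[u'(x) v(x)]_0^5 + ∫_0^5 u'(x) v'(x) dx.
Thus ∫_0^5 u'(x) v'(x) dx = ∫_0^5 f(x) v(x) dx + [u'(x) v(x)]_0^5.
Choose V so that boundary terms are either known or forced to vanish.
u is Dirichlet: u(0) = u(5) = 0. Let V = H^1_0(0, 5); then v(0) = v(5) = 0, and [u' v]_0^5 = 0.
Weak formulation: find u (satisfying any essential BC) such that ∫_0^5 u'(x) v'(x) dx = ∫_0^5 f v dx for all v ∈ V.
Substituting f(x) = 2*sin(π*x), the right-hand side is ∫_0^5 (2*sin(π*x)) v dx.
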